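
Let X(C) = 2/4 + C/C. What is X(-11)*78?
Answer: 117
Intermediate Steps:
X(C) = 3/2 (X(C) = 2*(1/4) + 1 = 1/2 + 1 = 3/2)
X(-11)*78 = (3/2)*78 = 117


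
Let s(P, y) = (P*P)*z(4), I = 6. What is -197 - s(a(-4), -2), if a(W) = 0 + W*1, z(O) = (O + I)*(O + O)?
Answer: -1477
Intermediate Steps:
z(O) = 2*O*(6 + O) (z(O) = (O + 6)*(O + O) = (6 + O)*(2*O) = 2*O*(6 + O))
a(W) = W (a(W) = 0 + W = W)
s(P, y) = 80*P² (s(P, y) = (P*P)*(2*4*(6 + 4)) = P²*(2*4*10) = P²*80 = 80*P²)
-197 - s(a(-4), -2) = -197 - 80*(-4)² = -197 - 80*16 = -197 - 1*1280 = -197 - 1280 = -1477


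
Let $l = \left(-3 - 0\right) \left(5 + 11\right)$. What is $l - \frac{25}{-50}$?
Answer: $- \frac{95}{2} \approx -47.5$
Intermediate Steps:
$l = -48$ ($l = \left(-3 + 0\right) 16 = \left(-3\right) 16 = -48$)
$l - \frac{25}{-50} = -48 - \frac{25}{-50} = -48 - - \frac{1}{2} = -48 + \frac{1}{2} = - \frac{95}{2}$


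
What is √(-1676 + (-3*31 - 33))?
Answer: I*√1802 ≈ 42.45*I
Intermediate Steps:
√(-1676 + (-3*31 - 33)) = √(-1676 + (-93 - 33)) = √(-1676 - 126) = √(-1802) = I*√1802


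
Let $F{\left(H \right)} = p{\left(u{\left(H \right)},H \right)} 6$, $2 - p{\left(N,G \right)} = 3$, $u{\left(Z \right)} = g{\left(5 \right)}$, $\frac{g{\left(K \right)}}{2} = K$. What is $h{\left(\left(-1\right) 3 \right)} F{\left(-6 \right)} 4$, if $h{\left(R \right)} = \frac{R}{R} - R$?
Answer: $-96$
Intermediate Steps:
$g{\left(K \right)} = 2 K$
$u{\left(Z \right)} = 10$ ($u{\left(Z \right)} = 2 \cdot 5 = 10$)
$p{\left(N,G \right)} = -1$ ($p{\left(N,G \right)} = 2 - 3 = -1$)
$F{\left(H \right)} = -6$ ($F{\left(H \right)} = \left(-1\right) 6 = -6$)
$h{\left(R \right)} = 1 - R$
$h{\left(\left(-1\right) 3 \right)} F{\left(-6 \right)} 4 = \left(1 - \left(-1\right) 3\right) \left(-6\right) 4 = \left(1 - -3\right) \left(-6\right) 4 = \left(1 + 3\right) \left(-6\right) 4 = 4 \left(-6\right) 4 = \left(-24\right) 4 = -96$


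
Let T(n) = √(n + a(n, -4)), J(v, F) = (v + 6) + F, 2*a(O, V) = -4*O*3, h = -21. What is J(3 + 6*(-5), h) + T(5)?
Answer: -42 + 5*I ≈ -42.0 + 5.0*I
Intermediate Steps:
a(O, V) = -6*O (a(O, V) = (-4*O*3)/2 = (-12*O)/2 = -6*O)
J(v, F) = 6 + F + v (J(v, F) = (6 + v) + F = 6 + F + v)
T(n) = √5*√(-n) (T(n) = √(n - 6*n) = √(-5*n) = √5*√(-n))
J(3 + 6*(-5), h) + T(5) = (6 - 21 + (3 + 6*(-5))) + √5*√(-1*5) = (6 - 21 + (3 - 30)) + √5*√(-5) = (6 - 21 - 27) + √5*(I*√5) = -42 + 5*I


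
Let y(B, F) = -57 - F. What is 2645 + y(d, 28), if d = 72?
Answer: 2560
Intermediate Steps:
2645 + y(d, 28) = 2645 + (-57 - 1*28) = 2645 + (-57 - 28) = 2645 - 85 = 2560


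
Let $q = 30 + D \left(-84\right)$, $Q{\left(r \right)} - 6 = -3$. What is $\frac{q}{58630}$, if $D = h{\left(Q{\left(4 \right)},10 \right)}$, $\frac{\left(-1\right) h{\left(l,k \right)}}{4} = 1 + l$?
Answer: $\frac{687}{29315} \approx 0.023435$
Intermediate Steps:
$Q{\left(r \right)} = 3$ ($Q{\left(r \right)} = 6 - 3 = 3$)
$h{\left(l,k \right)} = -4 - 4 l$ ($h{\left(l,k \right)} = - 4 \left(1 + l\right) = -4 - 4 l$)
$D = -16$ ($D = -4 - 12 = -16$)
$q = 1374$ ($q = 30 - -1344 = 30 + 1344 = 1374$)
$\frac{q}{58630} = \frac{1374}{58630} = 1374 \cdot \frac{1}{58630} = \frac{687}{29315}$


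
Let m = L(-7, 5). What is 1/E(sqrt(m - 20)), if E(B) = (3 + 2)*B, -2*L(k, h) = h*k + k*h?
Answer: sqrt(15)/75 ≈ 0.051640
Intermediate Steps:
L(k, h) = -h*k (L(k, h) = -(h*k + k*h)/2 = -(h*k + h*k)/2 = -h*k)
m = 35 (m = -1*5*(-7) = 35)
E(B) = 5*B
1/E(sqrt(m - 20)) = 1/(5*sqrt(35 - 20)) = 1/(5*sqrt(15)) = sqrt(15)/75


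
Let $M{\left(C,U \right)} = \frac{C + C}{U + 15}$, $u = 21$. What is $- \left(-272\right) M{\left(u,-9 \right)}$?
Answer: $1904$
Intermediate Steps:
$M{\left(C,U \right)} = \frac{2 C}{15 + U}$
$- \left(-272\right) M{\left(u,-9 \right)} = - \left(-272\right) 2 \cdot 21 \frac{1}{15 - 9} = - \left(-272\right) 2 \cdot 21 \cdot \frac{1}{6} = - \left(-272\right) 7 = \left(-1\right) \left(-1904\right) = 1904$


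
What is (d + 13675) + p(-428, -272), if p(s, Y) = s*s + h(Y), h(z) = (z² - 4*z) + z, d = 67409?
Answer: 339068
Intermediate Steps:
h(z) = z² - 3*z
p(s, Y) = s² + Y*(-3 + Y) (p(s, Y) = s*s + Y*(-3 + Y) = s² + Y*(-3 + Y))
(d + 13675) + p(-428, -272) = (67409 + 13675) + ((-428)² - 272*(-3 - 272)) = 81084 + (183184 - 272*(-275)) = 81084 + (183184 + 74800) = 81084 + 257984 = 339068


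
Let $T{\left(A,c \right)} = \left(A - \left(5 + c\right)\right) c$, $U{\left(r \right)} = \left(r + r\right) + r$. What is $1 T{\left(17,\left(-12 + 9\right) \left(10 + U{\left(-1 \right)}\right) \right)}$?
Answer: $-693$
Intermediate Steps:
$U{\left(r \right)} = 3 r$ ($U{\left(r \right)} = 2 r + r = 3 r$)
$T{\left(A,c \right)} = c \left(-5 + A - c\right)$ ($T{\left(A,c \right)} = \left(-5 + A - c\right) c = c \left(-5 + A - c\right)$)
$1 T{\left(17,\left(-12 + 9\right) \left(10 + U{\left(-1 \right)}\right) \right)} = 1 \left(-12 + 9\right) \left(10 + 3 \left(-1\right)\right) \left(-5 + 17 - \left(-12 + 9\right) \left(10 + 3 \left(-1\right)\right)\right) = 1 - 3 \left(10 - 3\right) \left(-5 + 17 - - 3 \left(10 - 3\right)\right) = 1 \left(-3\right) 7 \left(-5 + 17 - \left(-3\right) 7\right) = 1 \left(- 21 \left(-5 + 17 - -21\right)\right) = 1 \left(- 21 \left(-5 + 17 + 21\right)\right) = 1 \left(\left(-21\right) 33\right) = 1 \left(-693\right) = -693$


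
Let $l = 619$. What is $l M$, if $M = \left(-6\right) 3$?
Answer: $-11142$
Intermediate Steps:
$M = -18$
$l M = 619 \left(-18\right) = -11142$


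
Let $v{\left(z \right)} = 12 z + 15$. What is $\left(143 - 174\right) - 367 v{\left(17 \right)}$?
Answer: $-80404$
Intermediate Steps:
$v{\left(z \right)} = 15 + 12 z$
$\left(143 - 174\right) - 367 v{\left(17 \right)} = \left(143 - 174\right) - 367 \left(15 + 12 \cdot 17\right) = \left(143 - 174\right) - 367 \left(15 + 204\right) = -31 - 80373 = -80404$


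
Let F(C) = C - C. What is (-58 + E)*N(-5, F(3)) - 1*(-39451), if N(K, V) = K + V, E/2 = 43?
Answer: 39311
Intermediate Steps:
E = 86 (E = 2*43 = 86)
F(C) = 0
(-58 + E)*N(-5, F(3)) - 1*(-39451) = (-58 + 86)*(-5 + 0) - 1*(-39451) = 28*(-5) + 39451 = -140 + 39451 = 39311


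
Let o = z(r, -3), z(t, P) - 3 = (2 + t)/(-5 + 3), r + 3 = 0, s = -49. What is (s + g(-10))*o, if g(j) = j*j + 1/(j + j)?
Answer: 7133/40 ≈ 178.32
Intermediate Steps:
r = -3 (r = -3 + 0 = -3)
z(t, P) = 2 - t/2 (z(t, P) = 3 + (2 + t)/(-5 + 3) = 3 + (2 + t)/(-2) = 3 + (2 + t)*(-1/2) = 3 + (-1 - t/2) = 2 - t/2)
g(j) = j**2 + 1/(2*j)
o = 7/2 (o = 2 - 1/2*(-3) = 2 + 3/2 = 7/2 ≈ 3.5000)
(s + g(-10))*o = (-49 + (1/2 + (-10)**3)/(-10))*(7/2) = (-49 - (1/2 - 1000)/10)*(7/2) = (-49 - 1/10*(-1999/2))*(7/2) = (-49 + 1999/20)*(7/2) = (1019/20)*(7/2) = 7133/40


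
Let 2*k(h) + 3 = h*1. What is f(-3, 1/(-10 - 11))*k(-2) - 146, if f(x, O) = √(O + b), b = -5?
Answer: -146 - 5*I*√2226/42 ≈ -146.0 - 5.6167*I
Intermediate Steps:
k(h) = -3/2 + h/2 (k(h) = -3/2 + (h*1)/2 = -3/2 + h/2)
f(x, O) = √(-5 + O) (f(x, O) = √(O - 5) = √(-5 + O))
f(-3, 1/(-10 - 11))*k(-2) - 146 = √(-5 + 1/(-10 - 11))*(-3/2 + (½)*(-2)) - 146 = √(-5 + 1/(-21))*(-3/2 - 1) - 146 = √(-5 - 1/21)*(-5/2) - 146 = √(-106/21)*(-5/2) - 146 = (I*√2226/21)*(-5/2) - 146 = -5*I*√2226/42 - 146 = -146 - 5*I*√2226/42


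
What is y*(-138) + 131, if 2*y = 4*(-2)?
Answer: 683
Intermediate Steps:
y = -4 (y = (4*(-2))/2 = (½)*(-8) = -4)
y*(-138) + 131 = -4*(-138) + 131 = 552 + 131 = 683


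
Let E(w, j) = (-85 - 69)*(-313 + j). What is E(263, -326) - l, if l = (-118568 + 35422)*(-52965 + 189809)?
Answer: 11378129630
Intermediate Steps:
l = -11378031224 (l = -83146*136844 = -11378031224)
E(w, j) = 48202 - 154*j (E(w, j) = -154*(-313 + j) = 48202 - 154*j)
E(263, -326) - l = (48202 - 154*(-326)) - 1*(-11378031224) = (48202 + 50204) + 11378031224 = 98406 + 11378031224 = 11378129630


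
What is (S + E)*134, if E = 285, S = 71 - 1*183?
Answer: 23182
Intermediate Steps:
S = -112 (S = 71 - 183 = -112)
(S + E)*134 = (-112 + 285)*134 = 173*134 = 23182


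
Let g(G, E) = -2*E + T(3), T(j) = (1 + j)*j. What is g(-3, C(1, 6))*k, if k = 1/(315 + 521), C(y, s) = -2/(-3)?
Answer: 8/627 ≈ 0.012759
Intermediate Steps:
T(j) = j*(1 + j)
C(y, s) = ⅔ (C(y, s) = -2*(-⅓) = ⅔)
g(G, E) = 12 - 2*E (g(G, E) = -2*E + 3*(1 + 3) = -2*E + 3*4 = -2*E + 12 = 12 - 2*E)
k = 1/836 ≈ 0.0011962
g(-3, C(1, 6))*k = (12 - 2*⅔)*(1/836) = (12 - 4/3)*(1/836) = (32/3)*(1/836) = 8/627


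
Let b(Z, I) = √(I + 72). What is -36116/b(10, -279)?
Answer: 36116*I*√23/69 ≈ 2510.2*I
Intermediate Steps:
b(Z, I) = √(72 + I)
-36116/b(10, -279) = -36116/√(72 - 279) = -36116*(-I*√23/69) = -(-36116)*I*√23/69 = 36116*I*√23/69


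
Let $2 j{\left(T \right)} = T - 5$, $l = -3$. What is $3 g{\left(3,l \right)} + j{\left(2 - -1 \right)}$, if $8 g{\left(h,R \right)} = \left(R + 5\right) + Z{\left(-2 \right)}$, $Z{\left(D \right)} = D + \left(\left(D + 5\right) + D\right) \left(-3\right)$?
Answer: $- \frac{17}{8} \approx -2.125$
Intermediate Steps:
$Z{\left(D \right)} = -15 - 5 D$ ($Z{\left(D \right)} = D + \left(\left(5 + D\right) + D\right) \left(-3\right) = D + \left(5 + 2 D\right) \left(-3\right) = D - \left(15 + 6 D\right) = -15 - 5 D$)
$g{\left(h,R \right)} = \frac{R}{8}$ ($g{\left(h,R \right)} = \frac{\left(R + 5\right) - 5}{8} = \frac{\left(5 + R\right) + \left(-15 + 10\right)}{8} = \frac{\left(5 + R\right) - 5}{8} = \frac{R}{8}$)
$j{\left(T \right)} = - \frac{5}{2} + \frac{T}{2}$ ($j{\left(T \right)} = \frac{T - 5}{2} = \frac{-5 + T}{2} = - \frac{5}{2} + \frac{T}{2}$)
$3 g{\left(3,l \right)} + j{\left(2 - -1 \right)} = 3 \cdot \frac{1}{8} \left(-3\right) - \left(\frac{5}{2} - \frac{2 - -1}{2}\right) = 3 \left(- \frac{3}{8}\right) - \left(\frac{5}{2} - \frac{2 + 1}{2}\right) = - \frac{9}{8} + \left(- \frac{5}{2} + \frac{1}{2} \cdot 3\right) = - \frac{9}{8} + \left(- \frac{5}{2} + \frac{3}{2}\right) = - \frac{9}{8} - 1 = - \frac{17}{8}$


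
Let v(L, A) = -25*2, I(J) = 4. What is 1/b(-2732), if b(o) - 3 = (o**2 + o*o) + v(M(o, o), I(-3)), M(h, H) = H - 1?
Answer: 1/14927601 ≈ 6.6990e-8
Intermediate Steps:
M(h, H) = -1 + H
v(L, A) = -50
b(o) = -47 + 2*o**2 (b(o) = 3 + ((o**2 + o*o) - 50) = 3 + ((o**2 + o**2) - 50) = 3 + (2*o**2 - 50) = 3 + (-50 + 2*o**2) = -47 + 2*o**2)
1/b(-2732) = 1/(-47 + 2*(-2732)**2) = 1/(-47 + 2*7463824) = 1/(-47 + 14927648) = 1/14927601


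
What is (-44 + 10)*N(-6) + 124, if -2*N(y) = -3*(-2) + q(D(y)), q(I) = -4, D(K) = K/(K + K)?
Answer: 158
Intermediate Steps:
D(K) = ½ (D(K) = K/((2*K)) = K*(1/(2*K)) = ½)
N(y) = -1 (N(y) = -(-3*(-2) - 4)/2 = -(6 - 4)/2 = -½*2 = -1)
(-44 + 10)*N(-6) + 124 = (-44 + 10)*(-1) + 124 = -34*(-1) + 124 = 34 + 124 = 158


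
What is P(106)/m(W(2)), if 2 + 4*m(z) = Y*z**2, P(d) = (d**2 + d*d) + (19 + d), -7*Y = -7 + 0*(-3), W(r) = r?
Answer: 45194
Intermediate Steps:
Y = 1 (Y = -(-7 + 0*(-3))/7 = -(-7 + 0)/7 = -1/7*(-7) = 1)
P(d) = 19 + d + 2*d**2 (P(d) = (d**2 + d**2) + (19 + d) = 2*d**2 + (19 + d) = 19 + d + 2*d**2)
m(z) = -1/2 + z**2/4 (m(z) = -1/2 + (1*z**2)/4 = -1/2 + z**2/4)
P(106)/m(W(2)) = (19 + 106 + 2*106**2)/(-1/2 + (1/4)*2**2) = (19 + 106 + 2*11236)/(-1/2 + (1/4)*4) = (19 + 106 + 22472)/(-1/2 + 1) = 22597/(1/2) = 22597*2 = 45194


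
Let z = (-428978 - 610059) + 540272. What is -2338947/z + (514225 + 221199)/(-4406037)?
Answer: 3312894423893/732525681435 ≈ 4.5226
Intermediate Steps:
z = -498765 (z = -1039037 + 540272 = -498765)
-2338947/z + (514225 + 221199)/(-4406037) = -2338947/(-498765) + (514225 + 221199)/(-4406037) = -2338947*(-1/498765) + 735424*(-1/4406037) = 779649/166255 - 735424/4406037 = 3312894423893/732525681435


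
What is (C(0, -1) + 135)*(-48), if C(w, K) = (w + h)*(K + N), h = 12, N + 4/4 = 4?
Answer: -7632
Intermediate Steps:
N = 3 (N = -1 + 4 = 3)
C(w, K) = (3 + K)*(12 + w) (C(w, K) = (w + 12)*(K + 3) = (12 + w)*(3 + K) = (3 + K)*(12 + w))
(C(0, -1) + 135)*(-48) = ((36 + 3*0 + 12*(-1) - 1*0) + 135)*(-48) = ((36 + 0 - 12 + 0) + 135)*(-48) = (24 + 135)*(-48) = 159*(-48) = -7632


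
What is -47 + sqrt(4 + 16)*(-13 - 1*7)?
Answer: -47 - 40*sqrt(5) ≈ -136.44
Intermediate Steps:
-47 + sqrt(4 + 16)*(-13 - 1*7) = -47 + sqrt(20)*(-13 - 7) = -47 + (2*sqrt(5))*(-20) = -47 - 40*sqrt(5)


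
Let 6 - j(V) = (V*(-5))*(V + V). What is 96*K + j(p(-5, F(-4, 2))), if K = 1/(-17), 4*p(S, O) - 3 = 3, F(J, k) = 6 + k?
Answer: 777/34 ≈ 22.853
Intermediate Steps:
p(S, O) = 3/2 (p(S, O) = ¾ + (¼)*3 = ¾ + ¾ = 3/2)
j(V) = 6 + 10*V² (j(V) = 6 - V*(-5)*(V + V) = 6 - (-5*V)*2*V = 6 - (-10)*V² = 6 + 10*V²)
K = -1/17 (K = 1*(-1/17) = -1/17 ≈ -0.058824)
96*K + j(p(-5, F(-4, 2))) = 96*(-1/17) + (6 + 10*(3/2)²) = -96/17 + (6 + 10*(9/4)) = -96/17 + (6 + 45/2) = -96/17 + 57/2 = 777/34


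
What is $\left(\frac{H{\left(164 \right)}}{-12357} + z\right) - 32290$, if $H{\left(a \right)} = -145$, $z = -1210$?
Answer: $- \frac{413959355}{12357} \approx -33500.0$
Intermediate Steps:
$\left(\frac{H{\left(164 \right)}}{-12357} + z\right) - 32290 = \left(- \frac{145}{-12357} - 1210\right) - 32290 = \left(\left(-145\right) \left(- \frac{1}{12357}\right) - 1210\right) - 32290 = \left(\frac{145}{12357} - 1210\right) - 32290 = - \frac{14951825}{12357} - 32290 = - \frac{413959355}{12357}$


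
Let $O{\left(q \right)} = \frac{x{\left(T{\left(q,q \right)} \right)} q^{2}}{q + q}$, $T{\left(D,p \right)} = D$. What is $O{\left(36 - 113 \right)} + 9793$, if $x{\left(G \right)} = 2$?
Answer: $9716$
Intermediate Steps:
$O{\left(q \right)} = q$ ($O{\left(q \right)} = \frac{2 q^{2}}{q + q} = \frac{2 q^{2}}{2 q} = 2 q^{2} \frac{1}{2 q} = q$)
$O{\left(36 - 113 \right)} + 9793 = \left(36 - 113\right) + 9793 = -77 + 9793 = 9716$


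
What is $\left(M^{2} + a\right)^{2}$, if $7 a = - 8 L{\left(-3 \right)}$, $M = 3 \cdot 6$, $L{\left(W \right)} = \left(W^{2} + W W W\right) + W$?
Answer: $121104$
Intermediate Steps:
$L{\left(W \right)} = W + W^{2} + W^{3}$ ($L{\left(W \right)} = \left(W^{2} + W^{2} W\right) + W = \left(W^{2} + W^{3}\right) + W = W + W^{2} + W^{3}$)
$M = 18$
$a = 24$ ($a = \frac{\left(-8\right) \left(- 3 \left(1 - 3 + \left(-3\right)^{2}\right)\right)}{7} = \frac{\left(-8\right) \left(- 3 \left(1 - 3 + 9\right)\right)}{7} = \frac{\left(-8\right) \left(\left(-3\right) 7\right)}{7} = \frac{\left(-8\right) \left(-21\right)}{7} = \frac{1}{7} \cdot 168 = 24$)
$\left(M^{2} + a\right)^{2} = \left(18^{2} + 24\right)^{2} = \left(324 + 24\right)^{2} = 348^{2} = 121104$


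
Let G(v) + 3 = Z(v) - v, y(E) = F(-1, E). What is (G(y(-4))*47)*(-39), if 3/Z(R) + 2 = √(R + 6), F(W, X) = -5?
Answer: 1833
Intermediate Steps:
Z(R) = 3/(-2 + √(6 + R)) (Z(R) = 3/(-2 + √(R + 6)) = 3/(-2 + √(6 + R)))
y(E) = -5
G(v) = -3 - v + 3/(-2 + √(6 + v)) (G(v) = -3 + (3/(-2 + √(6 + v)) - v) = -3 + (-v + 3/(-2 + √(6 + v))) = -3 - v + 3/(-2 + √(6 + v)))
(G(y(-4))*47)*(-39) = ((-3 - 1*(-5) + 3/(-2 + √(6 - 5)))*47)*(-39) = ((-3 + 5 + 3/(-2 + √1))*47)*(-39) = ((-3 + 5 + 3/(-2 + 1))*47)*(-39) = ((-3 + 5 + 3/(-1))*47)*(-39) = ((-3 + 5 + 3*(-1))*47)*(-39) = ((-3 + 5 - 3)*47)*(-39) = -1*47*(-39) = -47*(-39) = 1833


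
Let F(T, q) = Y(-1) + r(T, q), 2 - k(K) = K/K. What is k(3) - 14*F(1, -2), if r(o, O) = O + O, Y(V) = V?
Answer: 71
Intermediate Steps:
k(K) = 1 (k(K) = 2 - K/K = 2 - 1*1 = 2 - 1 = 1)
r(o, O) = 2*O
F(T, q) = -1 + 2*q
k(3) - 14*F(1, -2) = 1 - 14*(-1 + 2*(-2)) = 1 - 14*(-1 - 4) = 1 - 14*(-5) = 1 + 70 = 71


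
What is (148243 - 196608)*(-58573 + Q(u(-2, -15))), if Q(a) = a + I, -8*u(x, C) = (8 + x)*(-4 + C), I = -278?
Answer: 11382557655/4 ≈ 2.8456e+9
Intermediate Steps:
u(x, C) = -(-4 + C)*(8 + x)/8 (u(x, C) = -(8 + x)*(-4 + C)/8 = -(-4 + C)*(8 + x)/8)
Q(a) = -278 + a (Q(a) = a - 278 = -278 + a)
(148243 - 196608)*(-58573 + Q(u(-2, -15))) = (148243 - 196608)*(-58573 + (-278 + (4 + (½)*(-2) - 1*(-15) - ⅛*(-15)*(-2)))) = -48365*(-58573 + (-278 + (4 - 1 + 15 - 15/4))) = -48365*(-58573 + (-278 + 57/4)) = -48365*(-58573 - 1055/4) = -48365*(-235347/4) = 11382557655/4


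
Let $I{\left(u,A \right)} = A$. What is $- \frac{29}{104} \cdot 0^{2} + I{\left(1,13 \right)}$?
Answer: $13$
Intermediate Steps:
$- \frac{29}{104} \cdot 0^{2} + I{\left(1,13 \right)} = - \frac{29}{104} \cdot 0^{2} + 13 = \left(-29\right) \frac{1}{104} \cdot 0 + 13 = \left(- \frac{29}{104}\right) 0 + 13 = 0 + 13 = 13$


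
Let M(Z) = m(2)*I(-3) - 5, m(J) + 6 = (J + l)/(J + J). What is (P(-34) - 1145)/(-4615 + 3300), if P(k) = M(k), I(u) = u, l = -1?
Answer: 4531/5260 ≈ 0.86141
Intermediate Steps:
m(J) = -6 + (-1 + J)/(2*J) (m(J) = -6 + (J - 1)/(J + J) = -6 + (-1 + J)/((2*J)) = -6 + (-1 + J)*(1/(2*J)) = -6 + (-1 + J)/(2*J))
M(Z) = 49/4 (M(Z) = ((1/2)*(-1 - 11*2)/2)*(-3) - 5 = ((1/2)*(1/2)*(-1 - 22))*(-3) - 5 = ((1/2)*(1/2)*(-23))*(-3) - 5 = -23/4*(-3) - 5 = 69/4 - 5 = 49/4)
P(k) = 49/4
(P(-34) - 1145)/(-4615 + 3300) = (49/4 - 1145)/(-4615 + 3300) = -4531/4/(-1315) = -4531/4*(-1/1315) = 4531/5260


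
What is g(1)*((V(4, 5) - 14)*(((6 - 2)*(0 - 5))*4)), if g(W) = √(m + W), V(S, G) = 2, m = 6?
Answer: 960*√7 ≈ 2539.9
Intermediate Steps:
g(W) = √(6 + W)
g(1)*((V(4, 5) - 14)*(((6 - 2)*(0 - 5))*4)) = √(6 + 1)*((2 - 14)*(((6 - 2)*(0 - 5))*4)) = √7*(-12*4*(-5)*4) = √7*(-(-240)*4) = √7*(-12*(-80)) = √7*960 = 960*√7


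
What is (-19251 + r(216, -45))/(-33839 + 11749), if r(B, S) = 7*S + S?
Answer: 19611/22090 ≈ 0.88778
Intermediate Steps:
r(B, S) = 8*S
(-19251 + r(216, -45))/(-33839 + 11749) = (-19251 + 8*(-45))/(-33839 + 11749) = (-19251 - 360)/(-22090) = -19611*(-1/22090) = 19611/22090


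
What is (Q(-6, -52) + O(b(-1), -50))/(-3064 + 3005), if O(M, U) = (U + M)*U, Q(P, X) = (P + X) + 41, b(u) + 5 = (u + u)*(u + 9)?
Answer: -3533/59 ≈ -59.881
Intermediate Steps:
b(u) = -5 + 2*u*(9 + u) (b(u) = -5 + (u + u)*(u + 9) = -5 + (2*u)*(9 + u) = -5 + 2*u*(9 + u))
Q(P, X) = 41 + P + X
O(M, U) = U*(M + U) (O(M, U) = (M + U)*U = U*(M + U))
(Q(-6, -52) + O(b(-1), -50))/(-3064 + 3005) = ((41 - 6 - 52) - 50*((-5 + 2*(-1)² + 18*(-1)) - 50))/(-3064 + 3005) = (-17 - 50*((-5 + 2*1 - 18) - 50))/(-59) = (-17 - 50*((-5 + 2 - 18) - 50))*(-1/59) = (-17 - 50*(-21 - 50))*(-1/59) = (-17 - 50*(-71))*(-1/59) = (-17 + 3550)*(-1/59) = 3533*(-1/59) = -3533/59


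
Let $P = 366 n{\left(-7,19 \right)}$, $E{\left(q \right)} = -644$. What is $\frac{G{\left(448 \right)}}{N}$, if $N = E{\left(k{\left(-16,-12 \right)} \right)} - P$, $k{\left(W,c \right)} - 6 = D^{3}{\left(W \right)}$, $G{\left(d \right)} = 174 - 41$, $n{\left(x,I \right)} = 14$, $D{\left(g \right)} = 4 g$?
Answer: $- \frac{19}{824} \approx -0.023058$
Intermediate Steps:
$G{\left(d \right)} = 133$ ($G{\left(d \right)} = 174 - 41 = 133$)
$k{\left(W,c \right)} = 6 + 64 W^{3}$ ($k{\left(W,c \right)} = 6 + \left(4 W\right)^{3} = 6 + 64 W^{3}$)
$P = 5124$ ($P = 366 \cdot 14 = 5124$)
$N = -5768$ ($N = -644 - 5124 = -5768$)
$\frac{G{\left(448 \right)}}{N} = \frac{133}{-5768} = 133 \left(- \frac{1}{5768}\right) = - \frac{19}{824}$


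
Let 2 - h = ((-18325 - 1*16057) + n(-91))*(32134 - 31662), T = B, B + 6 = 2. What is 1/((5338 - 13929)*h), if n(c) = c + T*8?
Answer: -1/139916135942 ≈ -7.1471e-12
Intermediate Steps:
B = -4 (B = -6 + 2 = -4)
T = -4
n(c) = -32 + c (n(c) = c - 4*8 = c - 32 = -32 + c)
h = 16286362 (h = 2 - ((-18325 - 1*16057) + (-32 - 91))*(32134 - 31662) = 2 - ((-18325 - 16057) - 123)*472 = 2 - (-34382 - 123)*472 = 2 - (-34505)*472 = 2 - 1*(-16286360) = 2 + 16286360 = 16286362)
1/((5338 - 13929)*h) = 1/((5338 - 13929)*16286362) = (1/16286362)/(-8591) = -1/8591*1/16286362 = -1/139916135942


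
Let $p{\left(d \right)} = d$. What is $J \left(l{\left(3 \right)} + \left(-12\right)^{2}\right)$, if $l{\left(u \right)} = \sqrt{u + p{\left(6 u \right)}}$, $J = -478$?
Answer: $-68832 - 478 \sqrt{21} \approx -71023.0$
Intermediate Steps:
$l{\left(u \right)} = \sqrt{7} \sqrt{u}$ ($l{\left(u \right)} = \sqrt{u + 6 u} = \sqrt{7 u} = \sqrt{7} \sqrt{u}$)
$J \left(l{\left(3 \right)} + \left(-12\right)^{2}\right) = - 478 \left(\sqrt{7} \sqrt{3} + \left(-12\right)^{2}\right) = - 478 \left(\sqrt{21} + 144\right) = - 478 \left(144 + \sqrt{21}\right) = -68832 - 478 \sqrt{21}$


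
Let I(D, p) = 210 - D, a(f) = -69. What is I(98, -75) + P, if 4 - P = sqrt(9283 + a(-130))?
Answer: 116 - sqrt(9214) ≈ 20.010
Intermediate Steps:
P = 4 - sqrt(9214) (P = 4 - sqrt(9283 - 69) = 4 - sqrt(9214) ≈ -91.990)
I(98, -75) + P = (210 - 1*98) + (4 - sqrt(9214)) = (210 - 98) + (4 - sqrt(9214)) = 112 + (4 - sqrt(9214)) = 116 - sqrt(9214)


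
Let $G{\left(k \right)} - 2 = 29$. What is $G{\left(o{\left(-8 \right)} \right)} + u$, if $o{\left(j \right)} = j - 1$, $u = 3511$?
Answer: $3542$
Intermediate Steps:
$o{\left(j \right)} = -1 + j$
$G{\left(k \right)} = 31$ ($G{\left(k \right)} = 2 + 29 = 31$)
$G{\left(o{\left(-8 \right)} \right)} + u = 31 + 3511 = 3542$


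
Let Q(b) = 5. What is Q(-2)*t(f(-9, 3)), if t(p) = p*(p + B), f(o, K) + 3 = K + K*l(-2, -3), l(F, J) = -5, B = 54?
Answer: -2925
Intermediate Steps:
f(o, K) = -3 - 4*K (f(o, K) = -3 + (K + K*(-5)) = -3 + (K - 5*K) = -3 - 4*K)
t(p) = p*(54 + p) (t(p) = p*(p + 54) = p*(54 + p))
Q(-2)*t(f(-9, 3)) = 5*((-3 - 4*3)*(54 + (-3 - 4*3))) = 5*((-3 - 12)*(54 + (-3 - 12))) = 5*(-15*(54 - 15)) = 5*(-15*39) = 5*(-585) = -2925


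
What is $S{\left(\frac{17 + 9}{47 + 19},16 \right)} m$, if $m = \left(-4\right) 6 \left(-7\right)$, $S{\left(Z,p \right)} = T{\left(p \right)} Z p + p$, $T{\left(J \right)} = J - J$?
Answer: $2688$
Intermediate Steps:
$T{\left(J \right)} = 0$
$S{\left(Z,p \right)} = p$ ($S{\left(Z,p \right)} = 0 Z p + p = 0 p + p = 0 + p = p$)
$m = 168$ ($m = \left(-24\right) \left(-7\right) = 168$)
$S{\left(\frac{17 + 9}{47 + 19},16 \right)} m = 16 \cdot 168 = 2688$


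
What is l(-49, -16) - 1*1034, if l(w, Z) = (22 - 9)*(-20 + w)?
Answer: -1931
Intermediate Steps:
l(w, Z) = -260 + 13*w (l(w, Z) = 13*(-20 + w) = -260 + 13*w)
l(-49, -16) - 1*1034 = (-260 + 13*(-49)) - 1*1034 = (-260 - 637) - 1034 = -897 - 1034 = -1931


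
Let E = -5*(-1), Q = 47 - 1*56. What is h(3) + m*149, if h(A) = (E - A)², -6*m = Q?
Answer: 455/2 ≈ 227.50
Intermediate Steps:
Q = -9 (Q = 47 - 56 = -9)
m = 3/2 (m = -⅙*(-9) = 3/2 ≈ 1.5000)
E = 5
h(A) = (5 - A)²
h(3) + m*149 = (-5 + 3)² + (3/2)*149 = (-2)² + 447/2 = 4 + 447/2 = 455/2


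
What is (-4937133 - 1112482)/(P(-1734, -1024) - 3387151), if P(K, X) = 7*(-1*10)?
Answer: 6049615/3387221 ≈ 1.7860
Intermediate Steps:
P(K, X) = -70 (P(K, X) = 7*(-10) = -70)
(-4937133 - 1112482)/(P(-1734, -1024) - 3387151) = (-4937133 - 1112482)/(-70 - 3387151) = -6049615/(-3387221) = -6049615*(-1/3387221) = 6049615/3387221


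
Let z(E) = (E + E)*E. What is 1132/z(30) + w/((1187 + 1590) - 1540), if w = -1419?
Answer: -288479/556650 ≈ -0.51824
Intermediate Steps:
z(E) = 2*E**2 (z(E) = (2*E)*E = 2*E**2)
1132/z(30) + w/((1187 + 1590) - 1540) = 1132/((2*30**2)) - 1419/((1187 + 1590) - 1540) = 1132/((2*900)) - 1419/(2777 - 1540) = 1132/1800 - 1419/1237 = 1132*(1/1800) - 1419*1/1237 = 283/450 - 1419/1237 = -288479/556650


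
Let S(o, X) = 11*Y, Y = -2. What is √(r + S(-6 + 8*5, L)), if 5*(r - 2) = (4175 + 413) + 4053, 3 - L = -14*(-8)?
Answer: 3*√4745/5 ≈ 41.330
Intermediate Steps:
L = -109 (L = 3 - (-14)*(-8) = 3 - 1*112 = 3 - 112 = -109)
S(o, X) = -22 (S(o, X) = 11*(-2) = -22)
r = 8651/5 (r = 2 + ((4175 + 413) + 4053)/5 = 2 + (4588 + 4053)/5 = 2 + (⅕)*8641 = 2 + 8641/5 = 8651/5 ≈ 1730.2)
√(r + S(-6 + 8*5, L)) = √(8651/5 - 22) = √(8541/5) = 3*√4745/5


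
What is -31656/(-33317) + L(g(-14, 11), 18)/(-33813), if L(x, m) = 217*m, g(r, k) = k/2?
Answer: 104472014/125171969 ≈ 0.83463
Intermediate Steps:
g(r, k) = k/2 (g(r, k) = k*(1/2) = k/2)
-31656/(-33317) + L(g(-14, 11), 18)/(-33813) = -31656/(-33317) + (217*18)/(-33813) = -31656*(-1/33317) + 3906*(-1/33813) = 31656/33317 - 434/3757 = 104472014/125171969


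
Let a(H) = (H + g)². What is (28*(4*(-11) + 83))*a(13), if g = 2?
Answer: 245700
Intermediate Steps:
a(H) = (2 + H)² (a(H) = (H + 2)² = (2 + H)²)
(28*(4*(-11) + 83))*a(13) = (28*(4*(-11) + 83))*(2 + 13)² = (28*(-44 + 83))*15² = (28*39)*225 = 1092*225 = 245700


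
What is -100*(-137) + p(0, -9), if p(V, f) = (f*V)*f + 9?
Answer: 13709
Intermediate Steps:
p(V, f) = 9 + V*f² (p(V, f) = (V*f)*f + 9 = V*f² + 9 = 9 + V*f²)
-100*(-137) + p(0, -9) = -100*(-137) + (9 + 0*(-9)²) = 13700 + (9 + 0*81) = 13700 + (9 + 0) = 13700 + 9 = 13709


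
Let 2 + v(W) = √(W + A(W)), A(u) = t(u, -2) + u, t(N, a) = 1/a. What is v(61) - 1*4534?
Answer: -4536 + 9*√6/2 ≈ -4525.0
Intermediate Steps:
A(u) = -½ + u (A(u) = 1/(-2) + u = -½ + u)
v(W) = -2 + √(-½ + 2*W) (v(W) = -2 + √(W + (-½ + W)) = -2 + √(-½ + 2*W))
v(61) - 1*4534 = (-2 + √(-2 + 8*61)/2) - 1*4534 = (-2 + √(-2 + 488)/2) - 4534 = (-2 + √486/2) - 4534 = (-2 + (9*√6)/2) - 4534 = (-2 + 9*√6/2) - 4534 = -4536 + 9*√6/2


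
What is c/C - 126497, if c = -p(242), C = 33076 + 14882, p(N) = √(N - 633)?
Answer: -126497 - I*√391/47958 ≈ -1.265e+5 - 0.00041231*I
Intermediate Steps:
p(N) = √(-633 + N)
C = 47958
c = -I*√391 (c = -√(-633 + 242) = -√(-391) = -I*√391 ≈ -19.774*I)
c/C - 126497 = -I*√391/47958 - 126497 = -126497 - I*√391/47958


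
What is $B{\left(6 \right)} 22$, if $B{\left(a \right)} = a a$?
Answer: $792$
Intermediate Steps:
$B{\left(a \right)} = a^{2}$
$B{\left(6 \right)} 22 = 6^{2} \cdot 22 = 36 \cdot 22 = 792$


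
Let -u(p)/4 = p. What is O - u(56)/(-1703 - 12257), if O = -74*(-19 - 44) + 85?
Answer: 8283487/1745 ≈ 4747.0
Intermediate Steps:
u(p) = -4*p
O = 4747 (O = -74*(-63) + 85 = 4662 + 85 = 4747)
O - u(56)/(-1703 - 12257) = 4747 - (-4*56)/(-1703 - 12257) = 4747 - (-224)/(-13960) = 4747 - (-224)*(-1)/13960 = 4747 - 1*28/1745 = 4747 - 28/1745 = 8283487/1745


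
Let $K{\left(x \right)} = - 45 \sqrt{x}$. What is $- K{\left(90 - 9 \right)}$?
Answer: $405$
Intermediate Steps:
$- K{\left(90 - 9 \right)} = - \left(-45\right) \sqrt{90 - 9} = - \left(-45\right) \sqrt{81} = - \left(-45\right) 9 = \left(-1\right) \left(-405\right) = 405$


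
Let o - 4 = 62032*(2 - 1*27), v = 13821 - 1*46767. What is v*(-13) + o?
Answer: -1122498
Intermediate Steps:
v = -32946 (v = 13821 - 46767 = -32946)
o = -1550796 (o = 4 + 62032*(2 - 1*27) = 4 + 62032*(2 - 27) = 4 + 62032*(-25) = 4 - 1550800 = -1550796)
v*(-13) + o = -32946*(-13) - 1550796 = 428298 - 1550796 = -1122498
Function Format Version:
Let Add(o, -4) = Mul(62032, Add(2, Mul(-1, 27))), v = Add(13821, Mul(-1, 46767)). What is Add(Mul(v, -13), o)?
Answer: -1122498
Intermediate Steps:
v = -32946 (v = Add(13821, -46767) = -32946)
o = -1550796 (o = Add(4, Mul(62032, Add(2, Mul(-1, 27)))) = Add(4, Mul(62032, Add(2, -27))) = Add(4, Mul(62032, -25)) = Add(4, -1550800) = -1550796)
Add(Mul(v, -13), o) = Add(Mul(-32946, -13), -1550796) = Add(428298, -1550796) = -1122498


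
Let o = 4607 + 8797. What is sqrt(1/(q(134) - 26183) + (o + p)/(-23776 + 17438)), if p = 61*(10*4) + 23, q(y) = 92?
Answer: I*sqrt(7606636194961570)/55121586 ≈ 1.5822*I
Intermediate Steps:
o = 13404
p = 2463 (p = 61*40 + 23 = 2440 + 23 = 2463)
sqrt(1/(q(134) - 26183) + (o + p)/(-23776 + 17438)) = sqrt(1/(92 - 26183) + (13404 + 2463)/(-23776 + 17438)) = sqrt(1/(-26091) + 15867/(-6338)) = sqrt(-1/26091 + 15867*(-1/6338)) = sqrt(-1/26091 - 15867/6338) = sqrt(-413992235/165364758) = I*sqrt(7606636194961570)/55121586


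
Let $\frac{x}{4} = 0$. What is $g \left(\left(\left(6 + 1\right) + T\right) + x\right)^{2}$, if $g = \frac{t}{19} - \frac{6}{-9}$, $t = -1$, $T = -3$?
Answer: $\frac{560}{57} \approx 9.8246$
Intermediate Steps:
$x = 0$ ($x = 4 \cdot 0 = 0$)
$g = \frac{35}{57}$ ($g = - \frac{1}{19} - \frac{6}{-9} = \left(-1\right) \frac{1}{19} - - \frac{2}{3} = - \frac{1}{19} + \frac{2}{3} = \frac{35}{57} \approx 0.61403$)
$g \left(\left(\left(6 + 1\right) + T\right) + x\right)^{2} = \frac{35 \left(\left(\left(6 + 1\right) - 3\right) + 0\right)^{2}}{57} = \frac{35 \left(\left(7 - 3\right) + 0\right)^{2}}{57} = \frac{35 \left(4 + 0\right)^{2}}{57} = \frac{35 \cdot 4^{2}}{57} = \frac{35}{57} \cdot 16 = \frac{560}{57}$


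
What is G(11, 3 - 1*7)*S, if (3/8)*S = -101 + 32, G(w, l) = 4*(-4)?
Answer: 2944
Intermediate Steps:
G(w, l) = -16
S = -184 (S = 8*(-101 + 32)/3 = (8/3)*(-69) = -184)
G(11, 3 - 1*7)*S = -16*(-184) = 2944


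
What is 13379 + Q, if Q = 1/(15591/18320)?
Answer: 208610309/15591 ≈ 13380.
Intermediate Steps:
Q = 18320/15591 (Q = 1/(15591*(1/18320)) = 1/(15591/18320) = 18320/15591 ≈ 1.1750)
13379 + Q = 13379 + 18320/15591 = 208610309/15591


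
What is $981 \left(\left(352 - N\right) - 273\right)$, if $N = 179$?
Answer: $-98100$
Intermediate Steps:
$981 \left(\left(352 - N\right) - 273\right) = 981 \left(\left(352 - 179\right) - 273\right) = 981 \left(173 - 273\right) = 981 \left(-100\right) = -98100$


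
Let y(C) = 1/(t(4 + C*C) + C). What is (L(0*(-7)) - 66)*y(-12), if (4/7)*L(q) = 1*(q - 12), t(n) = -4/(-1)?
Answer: 87/8 ≈ 10.875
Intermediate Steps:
t(n) = 4 (t(n) = -4*(-1) = 4)
L(q) = -21 + 7*q/4 (L(q) = 7*(1*(q - 12))/4 = 7*(1*(-12 + q))/4 = 7*(-12 + q)/4 = -21 + 7*q/4)
y(C) = 1/(4 + C)
(L(0*(-7)) - 66)*y(-12) = ((-21 + 7*(0*(-7))/4) - 66)/(4 - 12) = ((-21 + (7/4)*0) - 66)/(-8) = ((-21 + 0) - 66)*(-⅛) = (-21 - 66)*(-⅛) = -87*(-⅛) = 87/8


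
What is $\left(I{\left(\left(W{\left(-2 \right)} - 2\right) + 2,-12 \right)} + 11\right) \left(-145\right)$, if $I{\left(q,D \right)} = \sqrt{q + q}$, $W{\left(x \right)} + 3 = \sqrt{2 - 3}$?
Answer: $-1595 - 145 \sqrt{-6 + 2 i} \approx -1653.4 - 359.95 i$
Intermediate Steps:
$W{\left(x \right)} = -3 + i$ ($W{\left(x \right)} = -3 + \sqrt{2 - 3} = -3 + \sqrt{-1} = -3 + i$)
$I{\left(q,D \right)} = \sqrt{2} \sqrt{q}$ ($I{\left(q,D \right)} = \sqrt{2 q} = \sqrt{2} \sqrt{q}$)
$\left(I{\left(\left(W{\left(-2 \right)} - 2\right) + 2,-12 \right)} + 11\right) \left(-145\right) = \left(\sqrt{2} \sqrt{\left(\left(-3 + i\right) - 2\right) + 2} + 11\right) \left(-145\right) = \left(\sqrt{2} \sqrt{\left(-5 + i\right) + 2} + 11\right) \left(-145\right) = \left(\sqrt{2} \sqrt{-3 + i} + 11\right) \left(-145\right) = \left(11 + \sqrt{2} \sqrt{-3 + i}\right) \left(-145\right) = -1595 - 145 \sqrt{2} \sqrt{-3 + i}$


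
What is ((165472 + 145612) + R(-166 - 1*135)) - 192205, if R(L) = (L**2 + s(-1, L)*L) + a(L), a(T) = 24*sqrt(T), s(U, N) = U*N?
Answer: 118879 + 24*I*sqrt(301) ≈ 1.1888e+5 + 416.38*I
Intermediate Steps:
s(U, N) = N*U
R(L) = 24*sqrt(L) (R(L) = (L**2 + (L*(-1))*L) + 24*sqrt(L) = (L**2 + (-L)*L) + 24*sqrt(L) = (L**2 - L**2) + 24*sqrt(L) = 0 + 24*sqrt(L) = 24*sqrt(L))
((165472 + 145612) + R(-166 - 1*135)) - 192205 = ((165472 + 145612) + 24*sqrt(-166 - 1*135)) - 192205 = (311084 + 24*sqrt(-166 - 135)) - 192205 = (311084 + 24*sqrt(-301)) - 192205 = (311084 + 24*(I*sqrt(301))) - 192205 = (311084 + 24*I*sqrt(301)) - 192205 = 118879 + 24*I*sqrt(301)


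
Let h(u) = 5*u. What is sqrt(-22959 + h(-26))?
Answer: I*sqrt(23089) ≈ 151.95*I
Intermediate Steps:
sqrt(-22959 + h(-26)) = sqrt(-22959 + 5*(-26)) = sqrt(-22959 - 130) = sqrt(-23089) = I*sqrt(23089)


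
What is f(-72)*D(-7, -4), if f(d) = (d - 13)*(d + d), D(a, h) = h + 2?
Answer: -24480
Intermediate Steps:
D(a, h) = 2 + h
f(d) = 2*d*(-13 + d) (f(d) = (-13 + d)*(2*d) = 2*d*(-13 + d))
f(-72)*D(-7, -4) = (2*(-72)*(-13 - 72))*(2 - 4) = (2*(-72)*(-85))*(-2) = 12240*(-2) = -24480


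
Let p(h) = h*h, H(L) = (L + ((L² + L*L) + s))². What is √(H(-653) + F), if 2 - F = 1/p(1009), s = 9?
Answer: √739330957993632517/1009 ≈ 8.5217e+5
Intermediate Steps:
H(L) = (9 + L + 2*L²)² (H(L) = (L + ((L² + L*L) + 9))² = (L + ((L² + L²) + 9))² = (L + (2*L² + 9))² = (L + (9 + 2*L²))² = (9 + L + 2*L²)²)
p(h) = h²
F = 2036161/1018081 (F = 2 - 1/(1009²) = 2 - 1/1018081 = 2036161/1018081 ≈ 2.0000)
√(H(-653) + F) = √((9 - 653 + 2*(-653)²)² + 2036161/1018081) = √((9 - 653 + 2*426409)² + 2036161/1018081) = √((9 - 653 + 852818)² + 2036161/1018081) = √(852174² + 2036161/1018081) = √(726200526276 + 2036161/1018081) = √(739330957993632517/1018081) = √739330957993632517/1009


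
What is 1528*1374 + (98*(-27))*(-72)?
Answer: 2289984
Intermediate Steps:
1528*1374 + (98*(-27))*(-72) = 2099472 - 2646*(-72) = 2099472 + 190512 = 2289984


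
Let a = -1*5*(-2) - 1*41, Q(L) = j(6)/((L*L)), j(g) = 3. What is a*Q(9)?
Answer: -31/27 ≈ -1.1481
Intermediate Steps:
Q(L) = 3/L**2 (Q(L) = 3/((L*L)) = 3/(L**2) = 3/L**2)
a = -31 (a = -5*(-2) - 41 = 10 - 41 = -31)
a*Q(9) = -93/9**2 = -93/81 = -31*1/27 = -31/27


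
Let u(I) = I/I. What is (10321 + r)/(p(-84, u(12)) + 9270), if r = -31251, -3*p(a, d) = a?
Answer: -10465/4649 ≈ -2.2510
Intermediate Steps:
u(I) = 1
p(a, d) = -a/3
(10321 + r)/(p(-84, u(12)) + 9270) = (10321 - 31251)/(-1/3*(-84) + 9270) = -20930/(28 + 9270) = -20930/9298 = -20930*1/9298 = -10465/4649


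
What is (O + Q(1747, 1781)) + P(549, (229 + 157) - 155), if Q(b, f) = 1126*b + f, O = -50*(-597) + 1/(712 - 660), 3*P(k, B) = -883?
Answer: 311759555/156 ≈ 1.9985e+6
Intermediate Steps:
P(k, B) = -883/3 (P(k, B) = (⅓)*(-883) = -883/3)
O = 1552201/52 (O = 29850 + 1/52 = 1552201/52 ≈ 29850.)
Q(b, f) = f + 1126*b
(O + Q(1747, 1781)) + P(549, (229 + 157) - 155) = (1552201/52 + (1781 + 1126*1747)) - 883/3 = (1552201/52 + (1781 + 1967122)) - 883/3 = (1552201/52 + 1968903) - 883/3 = 103935157/52 - 883/3 = 311759555/156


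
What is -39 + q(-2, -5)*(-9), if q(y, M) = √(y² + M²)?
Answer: -39 - 9*√29 ≈ -87.466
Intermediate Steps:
q(y, M) = √(M² + y²)
-39 + q(-2, -5)*(-9) = -39 + √((-5)² + (-2)²)*(-9) = -39 + √(25 + 4)*(-9) = -39 + √29*(-9) = -39 - 9*√29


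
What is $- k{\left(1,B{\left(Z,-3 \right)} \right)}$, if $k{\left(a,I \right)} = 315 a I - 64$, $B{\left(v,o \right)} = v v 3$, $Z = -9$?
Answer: $-76481$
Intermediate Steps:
$B{\left(v,o \right)} = 3 v^{2}$ ($B{\left(v,o \right)} = v^{2} \cdot 3 = 3 v^{2}$)
$k{\left(a,I \right)} = -64 + 315 I a$ ($k{\left(a,I \right)} = 315 I a - 64 = -64 + 315 I a$)
$- k{\left(1,B{\left(Z,-3 \right)} \right)} = - (-64 + 315 \cdot 3 \left(-9\right)^{2} \cdot 1) = - (-64 + 315 \cdot 3 \cdot 81 \cdot 1) = - (-64 + 315 \cdot 243 \cdot 1) = - (-64 + 76545) = \left(-1\right) 76481 = -76481$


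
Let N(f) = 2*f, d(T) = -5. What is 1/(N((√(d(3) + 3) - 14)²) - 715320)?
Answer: I/(4*(-178733*I + 14*√2)) ≈ -1.3987e-6 + 1.5494e-10*I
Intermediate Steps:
1/(N((√(d(3) + 3) - 14)²) - 715320) = 1/(2*(√(-5 + 3) - 14)² - 715320) = 1/(2*(√(-2) - 14)² - 715320) = 1/(2*(I*√2 - 14)² - 715320) = 1/(2*(-14 + I*√2)² - 715320) = 1/(-715320 + 2*(-14 + I*√2)²)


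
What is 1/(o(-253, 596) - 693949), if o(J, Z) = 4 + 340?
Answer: -1/693605 ≈ -1.4417e-6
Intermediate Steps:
o(J, Z) = 344
1/(o(-253, 596) - 693949) = 1/(344 - 693949) = 1/(-693605) = -1/693605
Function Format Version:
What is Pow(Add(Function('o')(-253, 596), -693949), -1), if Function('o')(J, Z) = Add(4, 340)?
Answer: Rational(-1, 693605) ≈ -1.4417e-6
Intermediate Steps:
Function('o')(J, Z) = 344
Pow(Add(Function('o')(-253, 596), -693949), -1) = Pow(Add(344, -693949), -1) = Pow(-693605, -1) = Rational(-1, 693605)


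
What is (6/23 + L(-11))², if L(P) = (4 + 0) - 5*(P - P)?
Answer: 9604/529 ≈ 18.155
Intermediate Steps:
L(P) = 4 (L(P) = 4 - 5*0 = 4 + 0 = 4)
(6/23 + L(-11))² = (6/23 + 4)² = (98/23)² = 9604/529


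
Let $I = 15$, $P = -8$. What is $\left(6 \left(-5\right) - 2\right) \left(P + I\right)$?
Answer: $-224$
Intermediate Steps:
$\left(6 \left(-5\right) - 2\right) \left(P + I\right) = \left(6 \left(-5\right) - 2\right) \left(-8 + 15\right) = \left(-30 - 2\right) 7 = \left(-32\right) 7 = -224$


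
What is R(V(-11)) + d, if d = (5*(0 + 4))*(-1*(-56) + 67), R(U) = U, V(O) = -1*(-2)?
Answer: 2462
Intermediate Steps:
V(O) = 2
d = 2460 (d = (5*4)*(56 + 67) = 20*123 = 2460)
R(V(-11)) + d = 2 + 2460 = 2462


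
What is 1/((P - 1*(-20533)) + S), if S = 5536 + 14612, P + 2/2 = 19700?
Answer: 1/60380 ≈ 1.6562e-5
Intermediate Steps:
P = 19699 (P = -1 + 19700 = 19699)
S = 20148
1/((P - 1*(-20533)) + S) = 1/((19699 - 1*(-20533)) + 20148) = 1/((19699 + 20533) + 20148) = 1/(40232 + 20148) = 1/60380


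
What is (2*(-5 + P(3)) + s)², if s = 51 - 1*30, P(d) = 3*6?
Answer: 2209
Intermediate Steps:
P(d) = 18
s = 21 (s = 51 - 30 = 21)
(2*(-5 + P(3)) + s)² = (2*(-5 + 18) + 21)² = (2*13 + 21)² = (26 + 21)² = 47² = 2209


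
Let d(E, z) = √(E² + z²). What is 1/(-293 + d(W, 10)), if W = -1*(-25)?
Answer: -293/85124 - 5*√29/85124 ≈ -0.0037583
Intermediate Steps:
W = 25
1/(-293 + d(W, 10)) = 1/(-293 + √(25² + 10²)) = 1/(-293 + √(625 + 100)) = 1/(-293 + √725) = 1/(-293 + 5*√29)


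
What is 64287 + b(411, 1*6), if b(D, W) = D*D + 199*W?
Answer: 234402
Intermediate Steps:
b(D, W) = D² + 199*W
64287 + b(411, 1*6) = 64287 + (411² + 199*(1*6)) = 64287 + (168921 + 199*6) = 64287 + (168921 + 1194) = 64287 + 170115 = 234402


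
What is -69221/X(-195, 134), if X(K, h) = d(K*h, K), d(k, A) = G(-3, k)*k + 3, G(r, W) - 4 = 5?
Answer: 69221/235167 ≈ 0.29435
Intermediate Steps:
G(r, W) = 9 (G(r, W) = 4 + 5 = 9)
d(k, A) = 3 + 9*k (d(k, A) = 9*k + 3 = 3 + 9*k)
X(K, h) = 3 + 9*K*h (X(K, h) = 3 + 9*(K*h) = 3 + 9*K*h)
-69221/X(-195, 134) = -69221/(3 + 9*(-195)*134) = -69221/(3 - 235170) = -69221/(-235167) = -69221*(-1/235167) = 69221/235167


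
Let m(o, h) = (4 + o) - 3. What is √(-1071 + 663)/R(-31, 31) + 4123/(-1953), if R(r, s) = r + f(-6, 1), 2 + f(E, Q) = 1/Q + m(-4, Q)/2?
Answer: -19/9 - 4*I*√102/67 ≈ -2.1111 - 0.60296*I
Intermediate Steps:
m(o, h) = 1 + o
f(E, Q) = -7/2 + 1/Q (f(E, Q) = -2 + (1/Q + (1 - 4)/2) = -2 + (1/Q - 3*½) = -2 + (1/Q - 3/2) = -2 + (-3/2 + 1/Q) = -7/2 + 1/Q)
R(r, s) = -5/2 + r (R(r, s) = r + (-7/2 + 1/1) = r + (-7/2 + 1) = r - 5/2 = -5/2 + r)
√(-1071 + 663)/R(-31, 31) + 4123/(-1953) = √(-1071 + 663)/(-5/2 - 31) + 4123/(-1953) = √(-408)/(-67/2) + 4123*(-1/1953) = (2*I*√102)*(-2/67) - 19/9 = -4*I*√102/67 - 19/9 = -19/9 - 4*I*√102/67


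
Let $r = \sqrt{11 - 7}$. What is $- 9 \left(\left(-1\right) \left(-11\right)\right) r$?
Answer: $-198$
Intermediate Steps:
$r = 2$ ($r = \sqrt{4} = 2$)
$- 9 \left(\left(-1\right) \left(-11\right)\right) r = - 9 \left(\left(-1\right) \left(-11\right)\right) 2 = - 9 \cdot 11 \cdot 2 = - 99 \cdot 2 = \left(-1\right) 198 = -198$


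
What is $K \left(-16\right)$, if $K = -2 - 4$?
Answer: $96$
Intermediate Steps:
$K = -6$
$K \left(-16\right) = \left(-6\right) \left(-16\right) = 96$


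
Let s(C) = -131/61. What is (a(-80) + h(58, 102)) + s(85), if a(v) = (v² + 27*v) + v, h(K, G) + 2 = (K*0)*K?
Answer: 253507/61 ≈ 4155.9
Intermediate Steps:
s(C) = -131/61 (s(C) = -131*1/61 = -131/61)
h(K, G) = -2 (h(K, G) = -2 + (K*0)*K = -2 + 0*K = -2 + 0 = -2)
a(v) = v² + 28*v
(a(-80) + h(58, 102)) + s(85) = (-80*(28 - 80) - 2) - 131/61 = (-80*(-52) - 2) - 131/61 = (4160 - 2) - 131/61 = 4158 - 131/61 = 253507/61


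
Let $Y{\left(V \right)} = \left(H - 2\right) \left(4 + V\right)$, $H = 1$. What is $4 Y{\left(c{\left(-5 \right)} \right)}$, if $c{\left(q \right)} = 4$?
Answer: $-32$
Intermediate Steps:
$Y{\left(V \right)} = -4 - V$ ($Y{\left(V \right)} = \left(1 - 2\right) \left(4 + V\right) = - (4 + V) = -4 - V$)
$4 Y{\left(c{\left(-5 \right)} \right)} = 4 \left(-4 - 4\right) = 4 \left(-8\right) = -32$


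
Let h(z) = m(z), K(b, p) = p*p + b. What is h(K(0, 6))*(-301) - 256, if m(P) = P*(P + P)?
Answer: -780448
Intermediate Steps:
m(P) = 2*P² (m(P) = P*(2*P) = 2*P²)
K(b, p) = b + p² (K(b, p) = p² + b = b + p²)
h(z) = 2*z²
h(K(0, 6))*(-301) - 256 = (2*(0 + 6²)²)*(-301) - 256 = (2*(0 + 36)²)*(-301) - 256 = (2*36²)*(-301) - 256 = (2*1296)*(-301) - 256 = 2592*(-301) - 256 = -780192 - 256 = -780448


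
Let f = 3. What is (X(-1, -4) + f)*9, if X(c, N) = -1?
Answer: 18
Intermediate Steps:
(X(-1, -4) + f)*9 = (-1 + 3)*9 = 2*9 = 18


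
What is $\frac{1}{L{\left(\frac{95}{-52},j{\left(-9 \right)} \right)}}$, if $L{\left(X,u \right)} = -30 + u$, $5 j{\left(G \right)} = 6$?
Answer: $- \frac{5}{144} \approx -0.034722$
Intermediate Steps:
$j{\left(G \right)} = \frac{6}{5}$ ($j{\left(G \right)} = \frac{1}{5} \cdot 6 = \frac{6}{5}$)
$\frac{1}{L{\left(\frac{95}{-52},j{\left(-9 \right)} \right)}} = \frac{1}{-30 + \frac{6}{5}} = \frac{1}{- \frac{144}{5}} = - \frac{5}{144}$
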